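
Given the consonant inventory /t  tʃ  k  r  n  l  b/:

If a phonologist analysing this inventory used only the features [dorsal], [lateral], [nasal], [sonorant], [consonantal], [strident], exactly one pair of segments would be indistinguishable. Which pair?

Both /b/ and /t/ are [-dorsal], [-lateral], [-nasal], [-sonorant], [+consonantal], [-strident]. Since the list omits [voice], [labial] and [coronal] — which do distinguish the voiced bilabial stop from the voiceless alveolar stop — this pair collapses; all other pairs remain distinct.

b, t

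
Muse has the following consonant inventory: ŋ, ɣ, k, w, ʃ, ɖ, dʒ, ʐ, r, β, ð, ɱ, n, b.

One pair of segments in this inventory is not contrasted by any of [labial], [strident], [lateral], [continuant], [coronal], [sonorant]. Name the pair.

On the given features, /ʐ/ and /ʃ/ have an identical profile: [−labial], [+strident], [−lateral], [+continuant], [+coronal], [−sonorant]. No other two segments in the inventory coincide on all 6 features. (They do differ in [voice] and [distributed], which are not among the given features.)

ʐ, ʃ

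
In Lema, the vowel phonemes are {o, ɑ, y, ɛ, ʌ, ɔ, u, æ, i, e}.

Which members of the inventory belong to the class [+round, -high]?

Among the inventory, the [+round] segments are /o, y, ɔ, u/.
Of those, [-high] leaves /o, ɔ/.

o, ɔ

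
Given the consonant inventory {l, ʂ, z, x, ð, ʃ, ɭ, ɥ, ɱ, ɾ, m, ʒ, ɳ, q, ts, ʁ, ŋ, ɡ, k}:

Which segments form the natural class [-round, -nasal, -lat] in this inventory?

ʂ, z, x, ð, ʃ, ɾ, ʒ, q, ts, ʁ, ɡ, k

Checking each segment against [-round], [-nasal], [-lateral]: /ʂ/ (voiceless retroflex fricative), /z/ (voiced alveolar fricative), /x/ (voiceless velar fricative), /ð/ (voiced dental fricative), /ʃ/ (voiceless postalveolar fricative), /ɾ/ (alveolar tap), among others, satisfy every feature; every other segment in the inventory fails at least one.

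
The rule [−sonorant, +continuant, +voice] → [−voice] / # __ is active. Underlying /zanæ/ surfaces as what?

Only the initial segment /z/ is both word-initial and matches the structural description. It is a voiced alveolar fricative, so [−sonorant, +continuant, +voice] holds; changing it to [−voice] with all other features held fixed yields /s/ (voiceless alveolar fricative). No other segment meets both the structural description and the environment, so the output is [sanæ].

[sanæ]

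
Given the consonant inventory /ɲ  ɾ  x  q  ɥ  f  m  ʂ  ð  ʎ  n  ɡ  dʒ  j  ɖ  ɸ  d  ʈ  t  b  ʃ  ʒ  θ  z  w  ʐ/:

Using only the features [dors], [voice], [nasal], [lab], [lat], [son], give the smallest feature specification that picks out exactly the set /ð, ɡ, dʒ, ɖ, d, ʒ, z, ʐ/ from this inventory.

[−son, +voice, −lab]

The class [−sonorant], [+voice], [−labial] has exactly /ð, ɡ, dʒ, ɖ, d, ʒ, z, ʐ/ as its extension in this inventory. No smaller conjunction from the listed features achieves this: [+voice, −labial] alone would also admit /ɲ, ɾ, ʎ, n, …/; [−sonorant, −labial] alone would also admit /x, q, ʂ, ʈ, …/; [−sonorant, +voice] alone would also admit /b/; and checking the remaining two-feature bundles turns up none with this extension.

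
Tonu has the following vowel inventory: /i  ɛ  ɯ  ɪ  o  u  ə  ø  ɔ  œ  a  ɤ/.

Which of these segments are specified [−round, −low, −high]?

Eliminate segments failing any feature: /i, ɯ, ɪ/ are [+high]; /o, u, ø, ɔ, œ/ are [+round]; /a/ is [+low]. The remaining /ɛ, ə, ɤ/ satisfy [−round], [−low], [−high].

ɛ, ə, ɤ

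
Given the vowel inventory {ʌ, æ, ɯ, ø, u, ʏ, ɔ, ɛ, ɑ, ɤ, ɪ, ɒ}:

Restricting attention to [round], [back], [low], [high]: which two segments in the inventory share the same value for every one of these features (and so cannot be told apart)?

ʌ, ɤ

Both /ʌ/ and /ɤ/ are [-round], [+back], [-low], [-high]. Since the list omits [tense] — which does distinguish the mid back unrounded lax vowel from the mid back unrounded tense vowel — this pair collapses; all other pairs remain distinct.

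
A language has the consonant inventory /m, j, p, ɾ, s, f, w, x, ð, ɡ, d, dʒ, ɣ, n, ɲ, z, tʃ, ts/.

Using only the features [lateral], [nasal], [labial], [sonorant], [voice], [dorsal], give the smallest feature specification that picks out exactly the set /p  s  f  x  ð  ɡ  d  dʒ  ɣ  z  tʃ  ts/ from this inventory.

[−sonorant]

/p, s, f, x, ð, ɡ, d, dʒ, ɣ, z, tʃ, ts/ are exactly the [−sonorant] segments in the inventory, so a single feature suffices.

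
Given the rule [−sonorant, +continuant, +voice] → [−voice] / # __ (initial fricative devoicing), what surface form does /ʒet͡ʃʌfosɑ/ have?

The only segment in the rule's environment that also matches [−sonorant, +continuant, +voice] is /ʒ/. Applying [−voice] turns the voiced postalveolar fricative into /ʃ/ (voiceless postalveolar fricative), giving [ʃet͡ʃʌfosɑ].

[ʃet͡ʃʌfosɑ]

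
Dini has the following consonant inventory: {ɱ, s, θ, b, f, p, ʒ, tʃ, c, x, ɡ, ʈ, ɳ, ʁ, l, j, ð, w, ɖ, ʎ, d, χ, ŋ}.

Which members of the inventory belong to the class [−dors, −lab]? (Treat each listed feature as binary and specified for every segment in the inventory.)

s, θ, ʒ, tʃ, ʈ, ɳ, l, ð, ɖ, d

Eliminate segments failing any feature: /ɱ, b, f, p/ are [+labial]; /c, x, ɡ, ʁ, j, w, ʎ, χ, ŋ/ are [+dorsal]. The remaining /s, θ, ʒ, tʃ, ʈ, ɳ, l, ð, ɖ, d/ satisfy [−dorsal], [−labial].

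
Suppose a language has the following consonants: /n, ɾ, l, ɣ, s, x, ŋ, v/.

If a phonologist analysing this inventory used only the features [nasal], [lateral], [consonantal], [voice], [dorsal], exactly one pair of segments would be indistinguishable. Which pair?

/ɾ/ (alveolar tap) and /v/ (voiced labiodental fricative) are both [−nasal], [−lateral], [+consonantal], [+voice], [−dorsal], so none of the listed features separates them. (They do differ in [sonorant], [labial] and [coronal], which are not among the given features.) Every other pair in the inventory differs on at least one listed feature.

ɾ, v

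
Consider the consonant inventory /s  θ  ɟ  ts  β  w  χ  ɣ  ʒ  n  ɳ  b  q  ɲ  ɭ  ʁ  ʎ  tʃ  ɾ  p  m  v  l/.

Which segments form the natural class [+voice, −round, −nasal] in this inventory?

ɟ, β, ɣ, ʒ, b, ɭ, ʁ, ʎ, ɾ, v, l

Among the inventory, the [+voice] segments are /ɟ, β, w, ɣ, ʒ, n, ɳ, b, ɲ, ɭ, ʁ, ʎ, ɾ, m, v, l/.
Of those, [−round] gives /ɟ, β, ɣ, ʒ, n, ɳ, b, ɲ, ɭ, ʁ, ʎ, ɾ, m, v, l/.
Of those, [−nasal] leaves /ɟ, β, ɣ, ʒ, b, ɭ, ʁ, ʎ, ɾ, v, l/.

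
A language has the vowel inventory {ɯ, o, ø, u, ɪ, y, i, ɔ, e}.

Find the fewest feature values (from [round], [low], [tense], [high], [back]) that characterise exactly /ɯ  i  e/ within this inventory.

[−round, +tense]

Every target segment is [−round], [+tense]; each remaining inventory member fails at least one of these. Each conjunct is needed — [+tense] alone would also admit /o, ø, u, y/; [−round] alone would also admit /ɪ/ — and no other single listed feature has exactly this extension, so two is the minimum.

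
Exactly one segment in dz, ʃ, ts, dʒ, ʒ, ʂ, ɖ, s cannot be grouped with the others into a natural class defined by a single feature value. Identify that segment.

ɖ

The remaining segments after removing /ɖ/ share [+strident]; /ɖ/ (voiced retroflex stop) is [−strident]. For every other candidate removal, the leftover set fails to share any single feature value that the removed segment lacks.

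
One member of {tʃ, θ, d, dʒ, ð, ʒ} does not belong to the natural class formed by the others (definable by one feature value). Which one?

The remaining segments after removing /d/ share [+distributed]; /d/ (voiced alveolar stop) is [-distributed]. For every other candidate removal, the leftover set fails to share any single feature value that the removed segment lacks.

d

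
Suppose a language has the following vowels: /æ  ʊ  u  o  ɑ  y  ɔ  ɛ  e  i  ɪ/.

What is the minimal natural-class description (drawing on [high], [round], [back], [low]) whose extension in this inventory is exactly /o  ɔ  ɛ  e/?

The class [-high], [-low] has exactly /o, ɔ, ɛ, e/ as its extension in this inventory. No smaller conjunction from the listed features achieves this: [-low] alone would also admit /ʊ, u, y, i, …/; [-high] alone would also admit /æ, ɑ/; and checking the remaining single features turns up none with this extension.

[-high, -low]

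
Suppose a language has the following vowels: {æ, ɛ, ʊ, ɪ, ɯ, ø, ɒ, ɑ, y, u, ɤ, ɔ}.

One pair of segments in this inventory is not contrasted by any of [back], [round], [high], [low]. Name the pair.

/u/ (high back rounded tense vowel) and /ʊ/ (high back rounded lax vowel) are both [+back], [+round], [+high], [−low], so none of the listed features separates them. (They do differ in [tense], which is not among the given features.) Every other pair in the inventory differs on at least one listed feature.

u, ʊ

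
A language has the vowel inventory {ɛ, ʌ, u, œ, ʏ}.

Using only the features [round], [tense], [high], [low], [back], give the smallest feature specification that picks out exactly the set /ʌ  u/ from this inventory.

/ʌ, u/ are exactly the [+back] segments in the inventory, so a single feature suffices.

[+back]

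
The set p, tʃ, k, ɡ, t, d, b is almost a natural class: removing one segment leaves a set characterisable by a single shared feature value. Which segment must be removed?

tʃ

[delayed release] (equivalently [strident]) groups all but one: /ɡ, d, k, b, p, t/ share [−delayed release] while /tʃ/ (voiceless postalveolar affricate) alone is [+delayed release]. Removing any other segment would not leave a single-feature class that excludes it.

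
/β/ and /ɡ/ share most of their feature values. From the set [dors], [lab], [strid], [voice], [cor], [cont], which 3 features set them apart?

/β/ (voiced bilabial fricative) and /ɡ/ (voiced velar stop) agree on [−strident], [+voice], [−coronal]. They differ on [continuant] (/β/ [+], /ɡ/ [−]), [labial] (/β/ [+], /ɡ/ [−]), [dorsal] (/β/ [−], /ɡ/ [+]).

[continuant], [labial], [dorsal]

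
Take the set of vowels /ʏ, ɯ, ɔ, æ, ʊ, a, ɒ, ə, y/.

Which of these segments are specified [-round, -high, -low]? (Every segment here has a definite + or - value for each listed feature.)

ə

Eliminate segments failing any feature: /ʏ, ɔ, ʊ, ɒ, y/ are [+round]; /ɯ/ is [+high]; /æ, a/ are [+low]. The remaining /ə/ satisfy [-round], [-high], [-low].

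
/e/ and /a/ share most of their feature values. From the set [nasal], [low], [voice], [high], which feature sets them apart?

/e/ is the mid front unrounded tense vowel and /a/ is the low unrounded vowel. Both are [−nasal], [+voice], [−high]. /e/ is [−low] while /a/ is [+low], so the distinguishing feature is [low].

[low]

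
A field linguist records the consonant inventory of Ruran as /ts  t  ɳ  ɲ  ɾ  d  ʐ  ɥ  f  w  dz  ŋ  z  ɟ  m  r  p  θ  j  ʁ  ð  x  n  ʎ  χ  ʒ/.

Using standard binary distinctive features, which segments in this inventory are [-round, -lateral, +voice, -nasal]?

First, the [-round] segments are /ts, t, ɳ, ɲ, ɾ, d, ʐ, f, dz, ŋ, z, ɟ, m, r, p, θ, j, ʁ, ð, x, n, ʎ, χ, ʒ/.
Within that set, [-lateral] gives /ts, t, ɳ, ɲ, ɾ, d, ʐ, f, dz, ŋ, z, ɟ, m, r, p, θ, j, ʁ, ð, x, n, χ, ʒ/.
Intersecting with [+voice] gives /ɳ, ɲ, ɾ, d, ʐ, dz, ŋ, z, ɟ, m, r, j, ʁ, ð, n, ʒ/.
Among these, [-nasal] leaves /ɾ, d, ʐ, dz, z, ɟ, r, j, ʁ, ð, ʒ/.

ɾ, d, ʐ, dz, z, ɟ, r, j, ʁ, ð, ʒ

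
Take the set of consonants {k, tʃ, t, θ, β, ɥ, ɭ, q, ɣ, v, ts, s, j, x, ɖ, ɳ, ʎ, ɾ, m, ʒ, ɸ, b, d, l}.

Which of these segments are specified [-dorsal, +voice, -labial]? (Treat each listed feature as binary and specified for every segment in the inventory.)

Eliminate segments failing any feature: /k, ɥ, q, ɣ, j, x, ʎ/ are [+dorsal]; /tʃ, t, θ, ts, s, ɸ/ are [-voice]; /β, v, m, b/ are [+labial]. The remaining /ɭ, ɖ, ɳ, ɾ, ʒ, d, l/ satisfy [-dorsal], [+voice], [-labial].

ɭ, ɖ, ɳ, ɾ, ʒ, d, l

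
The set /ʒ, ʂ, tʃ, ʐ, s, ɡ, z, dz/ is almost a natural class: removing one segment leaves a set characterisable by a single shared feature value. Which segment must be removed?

ɡ

The remaining segments after removing /ɡ/ share [+strident]; /ɡ/ (voiced velar stop) is [−strident]. For every other candidate removal, the leftover set fails to share any single feature value that the removed segment lacks.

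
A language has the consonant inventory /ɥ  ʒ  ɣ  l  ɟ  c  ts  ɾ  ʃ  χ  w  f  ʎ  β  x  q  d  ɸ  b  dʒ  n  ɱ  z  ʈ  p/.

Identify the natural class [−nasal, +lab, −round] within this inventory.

Among the inventory, the [−nasal] segments are /ɥ, ʒ, ɣ, l, ɟ, c, ts, ɾ, ʃ, χ, w, f, ʎ, β, x, q, d, ɸ, b, dʒ, z, ʈ, p/.
Of those, [+labial] gives /ɥ, w, f, β, ɸ, b, p/.
Within that set, [−round] leaves /f, β, ɸ, b, p/.

f, β, ɸ, b, p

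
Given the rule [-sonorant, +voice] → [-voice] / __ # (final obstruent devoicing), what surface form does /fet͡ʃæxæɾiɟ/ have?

[fet͡ʃæxæɾic]

Only the final segment /ɟ/ is both word-final and matches the structural description. It is a voiced palatal stop, so [-sonorant, +voice] holds; changing it to [-voice] with all other features held fixed yields /c/ (voiceless palatal stop). No other segment meets both the structural description and the environment, so the output is [fet͡ʃæxæɾic].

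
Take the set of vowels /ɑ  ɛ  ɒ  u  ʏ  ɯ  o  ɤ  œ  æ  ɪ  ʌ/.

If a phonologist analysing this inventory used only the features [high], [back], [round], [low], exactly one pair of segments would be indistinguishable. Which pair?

On the given features, /ʌ/ and /ɤ/ have an identical profile: [-high], [+back], [-round], [-low]. No other two segments in the inventory coincide on all 4 features. (They do differ in [tense], which is not among the given features.)

ʌ, ɤ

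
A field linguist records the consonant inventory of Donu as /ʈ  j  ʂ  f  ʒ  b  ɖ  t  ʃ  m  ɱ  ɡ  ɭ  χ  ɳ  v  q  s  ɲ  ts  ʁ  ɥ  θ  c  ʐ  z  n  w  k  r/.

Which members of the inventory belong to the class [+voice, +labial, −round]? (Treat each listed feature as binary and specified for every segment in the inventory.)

First, the [+voice] segments are /j, ʒ, b, ɖ, m, ɱ, ɡ, ɭ, ɳ, v, ɲ, ʁ, ɥ, ʐ, z, n, w, r/.
Within that set, [+labial] gives /b, m, ɱ, v, ɥ, w/.
Of those, [−round] leaves /b, m, ɱ, v/.

b, m, ɱ, v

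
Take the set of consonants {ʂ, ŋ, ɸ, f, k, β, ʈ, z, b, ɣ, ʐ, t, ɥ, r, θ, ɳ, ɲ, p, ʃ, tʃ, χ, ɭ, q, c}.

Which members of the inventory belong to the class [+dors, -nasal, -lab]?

First, the [+dorsal] segments are /ŋ, k, ɣ, ɥ, ɲ, χ, q, c/.
Then [-nasal] gives /k, ɣ, ɥ, χ, q, c/.
Within that set, [-labial] leaves /k, ɣ, χ, q, c/.

k, ɣ, χ, q, c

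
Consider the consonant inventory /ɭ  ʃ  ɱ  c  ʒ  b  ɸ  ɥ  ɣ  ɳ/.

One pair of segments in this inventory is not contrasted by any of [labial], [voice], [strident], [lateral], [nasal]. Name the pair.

Both /ɥ/ and /b/ are [+labial], [+voice], [−strident], [−lateral], [−nasal]. Since the list omits [sonorant], [continuant], [round] and [dorsal] — which do distinguish the labial-palatal glide from the voiced bilabial stop — this pair collapses; all other pairs remain distinct.

ɥ, b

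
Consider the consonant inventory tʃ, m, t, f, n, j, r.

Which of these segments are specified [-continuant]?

The [-continuant] segments here are /tʃ, m, t, n/; the remaining /f, j, r/ are [+continuant].

tʃ, m, t, n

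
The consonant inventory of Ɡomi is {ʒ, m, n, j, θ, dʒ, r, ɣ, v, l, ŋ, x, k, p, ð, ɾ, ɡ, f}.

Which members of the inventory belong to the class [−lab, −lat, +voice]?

Eliminate segments failing any feature: /m, v, p, f/ are [+labial]; /θ, x, k/ are [−voice]; /l/ is [+lateral]. The remaining /ʒ, n, j, dʒ, r, ɣ, ŋ, ð, ɾ, ɡ/ satisfy [−labial], [−lateral], [+voice].

ʒ, n, j, dʒ, r, ɣ, ŋ, ð, ɾ, ɡ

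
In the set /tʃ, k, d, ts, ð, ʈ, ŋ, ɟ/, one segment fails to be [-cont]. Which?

/ð/ is the voiced dental fricative, which is [+continuant]; the rest — /d, tʃ, ʈ, k, ɟ, ts, ŋ/ — are [-continuant].

ð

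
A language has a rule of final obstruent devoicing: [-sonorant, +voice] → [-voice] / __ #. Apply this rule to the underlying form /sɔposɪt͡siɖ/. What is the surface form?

[sɔposɪt͡siʈ]

Only the final segment /ɖ/ is both word-final and matches the structural description. It is a voiced retroflex stop, so [-sonorant, +voice] holds; changing it to [-voice] with all other features held fixed yields /ʈ/ (voiceless retroflex stop). No other segment meets both the structural description and the environment, so the output is [sɔposɪt͡siʈ].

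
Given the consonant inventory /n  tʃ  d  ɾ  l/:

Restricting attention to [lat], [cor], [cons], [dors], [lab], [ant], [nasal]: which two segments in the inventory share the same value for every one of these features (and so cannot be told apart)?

/d/ (voiced alveolar stop) and /ɾ/ (alveolar tap) are both [−lateral], [+coronal], [+consonantal], [−dorsal], [−labial], [+anterior], [−nasal], so none of the listed features separates them. (They do differ in [sonorant], which is not among the given features.) Every other pair in the inventory differs on at least one listed feature.

d, ɾ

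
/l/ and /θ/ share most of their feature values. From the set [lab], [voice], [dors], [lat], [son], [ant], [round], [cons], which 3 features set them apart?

[sonorant], [voice], [lateral]

/l/ (alveolar lateral approximant) and /θ/ (voiceless dental fricative) agree on [−labial], [−dorsal], [+anterior], [−round], [+consonantal]. They differ on [sonorant] (/l/ [+], /θ/ [−]), [voice] (/l/ [+], /θ/ [−]), [lateral] (/l/ [+], /θ/ [−]).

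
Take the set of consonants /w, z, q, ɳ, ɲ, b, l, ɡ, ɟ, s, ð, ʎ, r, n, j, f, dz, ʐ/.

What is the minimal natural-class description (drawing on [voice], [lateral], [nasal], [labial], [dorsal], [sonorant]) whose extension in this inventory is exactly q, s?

/q, s/ are all [−voice], [−labial], and no other segment in the inventory matches both values. Dropping any one of them over-generates: [−labial] alone would also admit /z, ɳ, ɲ, l, …/; [−voice] alone would also admit /f/. No other single listed feature picks out exactly this set either, so fewer than two features will not do.

[−voice, −labial]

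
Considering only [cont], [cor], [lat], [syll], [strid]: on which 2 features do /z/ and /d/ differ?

[continuant], [strident]

/z/ (voiced alveolar fricative) and /d/ (voiced alveolar stop) agree on [+coronal], [−lateral], [−syllabic]. They differ on [continuant] (/z/ [+], /d/ [−]), [strident] (/z/ [+], /d/ [−]).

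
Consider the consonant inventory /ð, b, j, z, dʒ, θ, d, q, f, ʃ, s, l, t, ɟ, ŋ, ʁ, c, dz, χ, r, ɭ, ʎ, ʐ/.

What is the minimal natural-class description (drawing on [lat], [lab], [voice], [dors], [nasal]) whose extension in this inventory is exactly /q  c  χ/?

[−voice, +dors]

Every target segment is [−voice], [+dorsal]; each remaining inventory member fails at least one of these. Each conjunct is needed — [+dorsal] alone would also admit /j, ɟ, ŋ, ʁ, …/; [−voice] alone would also admit /θ, f, ʃ, s, …/ — and no other single listed feature has exactly this extension, so two is the minimum.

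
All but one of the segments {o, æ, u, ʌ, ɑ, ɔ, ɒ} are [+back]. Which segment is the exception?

Every segment except /æ/ is [+back]. /æ/ (low front unrounded vowel) is [−back], so it is the exception.

æ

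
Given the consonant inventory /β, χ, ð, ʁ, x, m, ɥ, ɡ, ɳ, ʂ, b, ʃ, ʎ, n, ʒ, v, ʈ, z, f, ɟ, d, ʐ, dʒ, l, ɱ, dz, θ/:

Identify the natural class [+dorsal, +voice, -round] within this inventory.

ʁ, ɡ, ʎ, ɟ

Checking each segment against [+dorsal], [+voice], [-round]: /ʁ/ (voiced uvular fricative), /ɡ/ (voiced velar stop), /ʎ/ (palatal lateral approximant), /ɟ/ (voiced palatal stop) satisfy every feature; every other segment in the inventory fails at least one.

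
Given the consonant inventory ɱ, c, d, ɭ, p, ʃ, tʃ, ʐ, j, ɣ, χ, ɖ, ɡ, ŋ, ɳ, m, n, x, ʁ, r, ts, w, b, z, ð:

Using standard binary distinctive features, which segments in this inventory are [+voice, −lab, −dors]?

First, the [+voice] segments are /ɱ, d, ɭ, ʐ, j, ɣ, ɖ, ɡ, ŋ, ɳ, m, n, ʁ, r, w, b, z, ð/.
Among these, [−labial] gives /d, ɭ, ʐ, j, ɣ, ɖ, ɡ, ŋ, ɳ, n, ʁ, r, z, ð/.
Of those, [−dorsal] leaves /d, ɭ, ʐ, ɖ, ɳ, n, r, z, ð/.

d, ɭ, ʐ, ɖ, ɳ, n, r, z, ð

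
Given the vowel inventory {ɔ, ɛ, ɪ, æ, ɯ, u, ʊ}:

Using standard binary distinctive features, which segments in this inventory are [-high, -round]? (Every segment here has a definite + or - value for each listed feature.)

ɛ, æ

Checking each segment against [-high], [-round]: /ɛ/ (mid front unrounded lax vowel), /æ/ (low front unrounded vowel) satisfy every feature; every other segment in the inventory fails at least one.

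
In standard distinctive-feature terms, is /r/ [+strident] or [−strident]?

[−strident]

/r/ is the alveolar trill, hence [−strident].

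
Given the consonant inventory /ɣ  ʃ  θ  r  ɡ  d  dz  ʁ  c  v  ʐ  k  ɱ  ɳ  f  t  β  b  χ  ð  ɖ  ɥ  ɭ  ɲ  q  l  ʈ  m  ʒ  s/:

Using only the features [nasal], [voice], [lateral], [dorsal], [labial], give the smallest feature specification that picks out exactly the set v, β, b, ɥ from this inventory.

[+voice, -nasal, +labial]

Every target segment is [+voice], [-nasal], [+labial]; each remaining inventory member fails at least one of these. Each conjunct is needed — [-nasal, +labial] alone would also admit /f/; [+voice, +labial] alone would also admit /ɱ, m/; [+voice, -nasal] alone would also admit /ɣ, r, ɡ, d, …/ — and no other combination of two listed features has exactly this extension, so three is the minimum.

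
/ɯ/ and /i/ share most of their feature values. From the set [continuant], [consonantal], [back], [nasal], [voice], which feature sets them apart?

[back]

The two segments share [+continuant], [-consonantal], [-nasal], [+voice]. The only feature from the list on which they differ: /ɯ/ is [+back] while /i/ is [-back].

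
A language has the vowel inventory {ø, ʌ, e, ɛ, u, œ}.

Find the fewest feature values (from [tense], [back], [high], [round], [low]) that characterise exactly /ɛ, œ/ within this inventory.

[−back, −tense]

The class [−back], [−tense] has exactly /ɛ, œ/ as its extension in this inventory. No smaller conjunction from the listed features achieves this: [−tense] alone would also admit /ʌ/; [−back] alone would also admit /ø, e/; and checking the remaining single features turns up none with this extension.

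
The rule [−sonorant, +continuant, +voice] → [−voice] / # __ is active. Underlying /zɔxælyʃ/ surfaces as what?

[sɔxælyʃ]

The only segment in the rule's environment that also matches [−sonorant, +continuant, +voice] is /z/. Applying [−voice] turns the voiced alveolar fricative into /s/ (voiceless alveolar fricative), giving [sɔxælyʃ].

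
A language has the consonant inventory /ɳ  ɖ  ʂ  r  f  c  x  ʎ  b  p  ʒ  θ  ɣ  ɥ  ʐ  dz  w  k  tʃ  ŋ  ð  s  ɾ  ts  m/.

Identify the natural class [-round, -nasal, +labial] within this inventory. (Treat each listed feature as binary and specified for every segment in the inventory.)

First, the [-round] segments are /ɳ, ɖ, ʂ, r, f, c, x, ʎ, b, p, ʒ, θ, ɣ, ʐ, dz, k, tʃ, ŋ, ð, s, ɾ, ts, m/.
Within that set, [-nasal] gives /ɖ, ʂ, r, f, c, x, ʎ, b, p, ʒ, θ, ɣ, ʐ, dz, k, tʃ, ð, s, ɾ, ts/.
Intersecting with [+labial] leaves /f, b, p/.

f, b, p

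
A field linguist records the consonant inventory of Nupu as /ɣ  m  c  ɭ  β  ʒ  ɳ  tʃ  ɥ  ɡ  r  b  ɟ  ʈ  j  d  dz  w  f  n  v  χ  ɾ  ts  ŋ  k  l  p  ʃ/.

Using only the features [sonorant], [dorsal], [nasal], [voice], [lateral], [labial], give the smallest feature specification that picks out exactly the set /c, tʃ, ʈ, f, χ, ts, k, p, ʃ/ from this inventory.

The target set is precisely the extension of [-voice] in this inventory.

[-voice]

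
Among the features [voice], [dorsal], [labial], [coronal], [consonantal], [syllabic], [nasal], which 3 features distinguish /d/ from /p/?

[voice], [labial], [coronal]

/d/ (voiced alveolar stop) and /p/ (voiceless bilabial stop) agree on [-dorsal], [+consonantal], [-syllabic], [-nasal]. They differ on [voice] (/d/ [+], /p/ [-]), [labial] (/d/ [-], /p/ [+]), [coronal] (/d/ [+], /p/ [-]).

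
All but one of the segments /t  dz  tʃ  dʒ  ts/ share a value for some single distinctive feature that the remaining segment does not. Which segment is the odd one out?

[delayed release] (equivalently [strident]) groups all but one: /dz, tʃ, ts, dʒ/ share [+delayed release] while /t/ (voiceless alveolar stop) alone is [−delayed release]. Removing any other segment would not leave a single-feature class that excludes it.

t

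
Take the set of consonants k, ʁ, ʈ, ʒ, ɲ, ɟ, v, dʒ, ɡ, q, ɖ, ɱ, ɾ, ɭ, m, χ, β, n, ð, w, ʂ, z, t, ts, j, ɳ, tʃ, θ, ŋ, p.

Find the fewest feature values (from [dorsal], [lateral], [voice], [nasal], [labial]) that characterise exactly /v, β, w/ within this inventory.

Every target segment is [+voice], [-nasal], [+labial]; each remaining inventory member fails at least one of these. Each conjunct is needed — [-nasal, +labial] alone would also admit /p/; [+voice, +labial] alone would also admit /ɱ, m/; [+voice, -nasal] alone would also admit /ʁ, ʒ, ɟ, dʒ, …/ — and no other combination of two listed features has exactly this extension, so three is the minimum.

[+voice, -nasal, +labial]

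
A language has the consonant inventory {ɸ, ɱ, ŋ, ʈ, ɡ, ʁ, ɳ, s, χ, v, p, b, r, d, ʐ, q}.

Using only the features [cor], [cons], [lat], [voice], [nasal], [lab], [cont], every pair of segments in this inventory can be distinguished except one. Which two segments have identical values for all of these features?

/r/ (alveolar trill) and /ʐ/ (voiced retroflex fricative) are both [+coronal], [+consonantal], [−lateral], [+voice], [−nasal], [−labial], [+continuant], so none of the listed features separates them. (They do differ in [sonorant], [strident] and [anterior], which are not among the given features.) Every other pair in the inventory differs on at least one listed feature.

r, ʐ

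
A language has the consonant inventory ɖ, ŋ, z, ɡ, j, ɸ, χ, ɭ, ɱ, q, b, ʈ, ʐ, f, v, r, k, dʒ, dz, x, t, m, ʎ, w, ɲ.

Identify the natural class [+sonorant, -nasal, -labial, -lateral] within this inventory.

Eliminate segments failing any feature: /ɖ, z, ɡ, ɸ, χ, q, b, ʈ, ʐ, f, v, k, dʒ, dz, x, t/ are [-sonorant]; /ŋ, ɱ, m, ɲ/ are [+nasal]; /ɭ, ʎ/ are [+lateral]; /w/ is [+labial]. The remaining /j, r/ satisfy [+sonorant], [-nasal], [-labial], [-lateral].

j, r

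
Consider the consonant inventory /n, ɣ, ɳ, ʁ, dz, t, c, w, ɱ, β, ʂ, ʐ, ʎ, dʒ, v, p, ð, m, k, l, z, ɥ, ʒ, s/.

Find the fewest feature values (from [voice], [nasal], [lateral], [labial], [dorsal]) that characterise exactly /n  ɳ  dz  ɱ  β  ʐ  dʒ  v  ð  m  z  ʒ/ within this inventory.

/n, ɳ, dz, ɱ, β, ʐ, dʒ, v, ð, m, z, ʒ/ are all [+voice], [-lateral], [-dorsal], and no other segment in the inventory matches all three values. Dropping any one of them over-generates: [-lateral, -dorsal] alone would also admit /t, ʂ, p, s/; [+voice, -dorsal] alone would also admit /l/; [+voice, -lateral] alone would also admit /ɣ, ʁ, w, ɥ/. No other combination of two listed features picks out exactly this set either, so fewer than three features will not do.

[+voice, -lateral, -dorsal]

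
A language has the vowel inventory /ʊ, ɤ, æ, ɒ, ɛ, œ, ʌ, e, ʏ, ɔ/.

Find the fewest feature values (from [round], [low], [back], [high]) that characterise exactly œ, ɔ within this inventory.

The class [-high], [-low], [+round] has exactly /œ, ɔ/ as its extension in this inventory. No smaller conjunction from the listed features achieves this: [-low, +round] alone would also admit /ʊ, ʏ/; [-high, +round] alone would also admit /ɒ/; [-high, -low] alone would also admit /ɤ, ɛ, ʌ, e/; and checking the remaining two-feature bundles turns up none with this extension.

[-high, -low, +round]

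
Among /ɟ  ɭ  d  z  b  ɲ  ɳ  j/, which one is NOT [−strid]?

Every segment except /z/ is [−strident]. /z/ (voiced alveolar fricative) is [+strident], so it is the exception.

z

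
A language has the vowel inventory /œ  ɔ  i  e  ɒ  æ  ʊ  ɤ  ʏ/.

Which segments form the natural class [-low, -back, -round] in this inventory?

Checking each segment against [-low], [-back], [-round]: /i/ (high front unrounded tense vowel), /e/ (mid front unrounded tense vowel) satisfy every feature; every other segment in the inventory fails at least one.

i, e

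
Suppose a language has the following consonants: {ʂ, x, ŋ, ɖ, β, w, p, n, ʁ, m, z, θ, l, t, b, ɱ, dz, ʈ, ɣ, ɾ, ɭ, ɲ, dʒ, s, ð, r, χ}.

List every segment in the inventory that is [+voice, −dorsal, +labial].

Eliminate segments failing any feature: /ʂ, x, p, θ, t, ʈ, s, χ/ are [−voice]; /ŋ, w, ʁ, ɣ, ɲ/ are [+dorsal]; /ɖ, n, z, l, dz, ɾ, ɭ, dʒ, ð, r/ are [−labial]. The remaining /β, m, b, ɱ/ satisfy [+voice], [−dorsal], [+labial].

β, m, b, ɱ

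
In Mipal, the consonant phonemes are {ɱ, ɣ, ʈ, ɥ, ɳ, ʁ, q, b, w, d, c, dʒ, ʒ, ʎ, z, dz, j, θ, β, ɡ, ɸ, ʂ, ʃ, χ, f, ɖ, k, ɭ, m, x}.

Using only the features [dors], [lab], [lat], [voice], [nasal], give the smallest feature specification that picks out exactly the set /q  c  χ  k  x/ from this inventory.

The class [−voice], [+dorsal] has exactly /q, c, χ, k, x/ as its extension in this inventory. No smaller conjunction from the listed features achieves this: [+dorsal] alone would also admit /ɣ, ɥ, ʁ, w, …/; [−voice] alone would also admit /ʈ, θ, ɸ, ʂ, …/; and checking the remaining single features turns up none with this extension.

[−voice, +dors]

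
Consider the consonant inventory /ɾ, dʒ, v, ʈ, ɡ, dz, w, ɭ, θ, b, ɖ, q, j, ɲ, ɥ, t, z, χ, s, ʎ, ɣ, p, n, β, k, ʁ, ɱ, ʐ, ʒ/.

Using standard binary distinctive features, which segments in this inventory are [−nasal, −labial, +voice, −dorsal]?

ɾ, dʒ, dz, ɭ, ɖ, z, ʐ, ʒ

Checking each segment against [−nasal], [−labial], [+voice], [−dorsal]: /ɾ/ (alveolar tap), /dʒ/ (voiced postalveolar affricate), /dz/ (voiced alveolar affricate), /ɭ/ (retroflex lateral approximant), /ɖ/ (voiced retroflex stop), /z/ (voiced alveolar fricative), among others, satisfy every feature; every other segment in the inventory fails at least one.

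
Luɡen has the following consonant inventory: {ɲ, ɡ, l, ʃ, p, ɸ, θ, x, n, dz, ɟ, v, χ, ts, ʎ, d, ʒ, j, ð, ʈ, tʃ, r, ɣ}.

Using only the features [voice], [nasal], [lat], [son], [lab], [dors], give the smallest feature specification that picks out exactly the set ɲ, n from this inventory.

[+nasal]

The target set is precisely the extension of [+nasal] in this inventory.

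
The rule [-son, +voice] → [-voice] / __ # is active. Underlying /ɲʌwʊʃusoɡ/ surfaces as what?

[ɲʌwʊʃusok]

/ɡ/ satisfies [-son, +voice] and sits in __ #. The [-voice] counterpart of the voiced velar stop is /k/. Other segments in /ɲʌwʊʃusoɡ/ either fail the structural description or are not in the environment, so the surface form is [ɲʌwʊʃusok].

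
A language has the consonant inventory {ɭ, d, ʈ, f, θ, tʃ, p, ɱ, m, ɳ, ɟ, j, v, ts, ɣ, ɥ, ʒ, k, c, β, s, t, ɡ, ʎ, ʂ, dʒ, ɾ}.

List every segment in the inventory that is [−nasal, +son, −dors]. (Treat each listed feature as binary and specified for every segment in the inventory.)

ɭ, ɾ

The [−nasal] segments are /ɭ, d, ʈ, f, θ, tʃ, p, ɟ, j, v, ts, ɣ, ɥ, ʒ, k, c, β, s, t, ɡ, ʎ, ʂ, dʒ, ɾ/.
Intersecting with [+sonorant] gives /ɭ, j, ɥ, ʎ, ɾ/.
Then [−dorsal] leaves /ɭ, ɾ/.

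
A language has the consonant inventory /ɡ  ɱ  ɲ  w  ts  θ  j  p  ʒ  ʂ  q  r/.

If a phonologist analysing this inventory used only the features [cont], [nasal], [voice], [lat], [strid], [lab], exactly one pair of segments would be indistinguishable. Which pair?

Both /r/ and /j/ are [+continuant], [-nasal], [+voice], [-lateral], [-strident], [-labial]. Since the list omits [dorsal] — which does distinguish the alveolar trill from the palatal glide — this pair collapses; all other pairs remain distinct.

r, j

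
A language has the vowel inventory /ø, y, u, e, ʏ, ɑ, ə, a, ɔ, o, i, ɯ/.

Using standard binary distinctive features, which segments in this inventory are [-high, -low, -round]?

Among the inventory, the [-high] segments are /ø, e, ɑ, ə, a, ɔ, o/.
Of those, [-low] gives /ø, e, ə, ɔ, o/.
Within that set, [-round] leaves /e, ə/.

e, ə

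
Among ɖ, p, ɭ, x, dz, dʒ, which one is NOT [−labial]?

p

/p/ is the voiceless bilabial stop, which is [+labial]; the rest — /dz, dʒ, x, ɭ, ɖ/ — are [−labial].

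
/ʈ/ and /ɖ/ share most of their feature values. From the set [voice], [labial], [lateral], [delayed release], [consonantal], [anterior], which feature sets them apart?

[voice]

/ʈ/ (voiceless retroflex stop) and /ɖ/ (voiced retroflex stop) agree on [−labial], [−lateral], [−delayed release], [+consonantal], [−anterior]. They differ on [voice] (/ʈ/ [−], /ɖ/ [+]).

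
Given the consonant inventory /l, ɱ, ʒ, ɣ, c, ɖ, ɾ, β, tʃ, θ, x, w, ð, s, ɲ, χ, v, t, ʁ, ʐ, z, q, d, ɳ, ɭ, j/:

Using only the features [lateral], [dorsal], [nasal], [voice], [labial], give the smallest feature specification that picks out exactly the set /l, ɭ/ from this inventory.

/l, ɭ/ are exactly the [+lateral] segments in the inventory, so a single feature suffices.

[+lateral]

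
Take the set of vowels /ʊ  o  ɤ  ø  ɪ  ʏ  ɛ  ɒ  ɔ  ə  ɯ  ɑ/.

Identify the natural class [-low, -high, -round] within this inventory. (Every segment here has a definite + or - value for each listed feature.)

Eliminate segments failing any feature: /ʊ, ɪ, ʏ, ɯ/ are [+high]; /o, ø, ɔ/ are [+round]; /ɒ, ɑ/ are [+low]. The remaining /ɤ, ɛ, ə/ satisfy [-low], [-high], [-round].

ɤ, ɛ, ə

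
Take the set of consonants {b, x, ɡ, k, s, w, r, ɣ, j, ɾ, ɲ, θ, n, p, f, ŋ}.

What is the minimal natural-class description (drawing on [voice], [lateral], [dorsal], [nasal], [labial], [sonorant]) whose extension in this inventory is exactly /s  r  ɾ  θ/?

[−nasal, −labial, −dorsal]

The class [−nasal], [−labial], [−dorsal] has exactly /s, r, ɾ, θ/ as its extension in this inventory. No smaller conjunction from the listed features achieves this: [−labial, −dorsal] alone would also admit /n/; [−nasal, −dorsal] alone would also admit /b, p, f/; [−nasal, −labial] alone would also admit /x, ɡ, k, ɣ, …/; and checking the remaining two-feature bundles turns up none with this extension.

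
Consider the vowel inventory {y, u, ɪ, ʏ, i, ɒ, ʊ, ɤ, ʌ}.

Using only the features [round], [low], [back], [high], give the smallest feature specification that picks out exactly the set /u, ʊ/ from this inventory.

[+high, +back]

/u, ʊ/ are all [+high], [+back], and no other segment in the inventory matches both values. Dropping any one of them over-generates: [+back] alone would also admit /ɒ, ɤ, ʌ/; [+high] alone would also admit /y, ɪ, ʏ, i/. No other single listed feature picks out exactly this set either, so fewer than two features will not do.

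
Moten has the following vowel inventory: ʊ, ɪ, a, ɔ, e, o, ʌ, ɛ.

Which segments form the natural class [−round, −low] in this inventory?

ɪ, e, ʌ, ɛ

First, the [−round] segments are /ɪ, a, e, ʌ, ɛ/.
Among these, [−low] leaves /ɪ, e, ʌ, ɛ/.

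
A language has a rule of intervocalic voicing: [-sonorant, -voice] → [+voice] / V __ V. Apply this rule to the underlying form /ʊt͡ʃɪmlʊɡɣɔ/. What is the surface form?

[ʊd͡ʒɪmlʊɡɣɔ]

Only /t͡ʃ/ occurs between two vowels (/ʊ/ __ /ɪ/) and matches the structural description. It is a voiceless postalveolar affricate, so [-sonorant, -voice] holds; changing it to [+voice] with all other features held fixed yields /d͡ʒ/ (voiced postalveolar affricate). No other segment meets both the structural description and the environment, so the output is [ʊd͡ʒɪmlʊɡɣɔ].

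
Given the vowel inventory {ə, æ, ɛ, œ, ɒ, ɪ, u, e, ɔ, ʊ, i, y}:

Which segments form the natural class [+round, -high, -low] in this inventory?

Eliminate segments failing any feature: /ə, æ, ɛ, ɪ, e, i/ are [-round]; /ɒ/ is [+low]; /u, ʊ, y/ are [+high]. The remaining /œ, ɔ/ satisfy [+round], [-high], [-low].

œ, ɔ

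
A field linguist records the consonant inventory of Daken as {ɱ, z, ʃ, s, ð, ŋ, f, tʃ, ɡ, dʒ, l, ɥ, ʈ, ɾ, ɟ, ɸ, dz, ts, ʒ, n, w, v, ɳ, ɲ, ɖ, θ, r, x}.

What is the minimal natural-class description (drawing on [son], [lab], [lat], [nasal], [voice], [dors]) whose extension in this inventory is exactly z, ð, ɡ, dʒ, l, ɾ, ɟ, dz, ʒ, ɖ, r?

/z, ð, ɡ, dʒ, l, ɾ, ɟ, dz, ʒ, ɖ, r/ are all [+voice], [−nasal], [−labial], and no other segment in the inventory matches all three values. Dropping any one of them over-generates: [−nasal, −labial] alone would also admit /ʃ, s, tʃ, ʈ, …/; [+voice, −labial] alone would also admit /ŋ, n, ɳ, ɲ/; [+voice, −nasal] alone would also admit /ɥ, w, v/. No other combination of two listed features picks out exactly this set either, so fewer than three features will not do.

[+voice, −nasal, −lab]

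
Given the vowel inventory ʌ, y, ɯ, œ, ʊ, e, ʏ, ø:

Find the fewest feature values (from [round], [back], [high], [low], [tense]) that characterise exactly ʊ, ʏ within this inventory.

[+high, -tense]

/ʊ, ʏ/ are all [+high], [-tense], and no other segment in the inventory matches both values. Dropping any one of them over-generates: [-tense] alone would also admit /ʌ, œ/; [+high] alone would also admit /y, ɯ/. No other single listed feature picks out exactly this set either, so fewer than two features will not do.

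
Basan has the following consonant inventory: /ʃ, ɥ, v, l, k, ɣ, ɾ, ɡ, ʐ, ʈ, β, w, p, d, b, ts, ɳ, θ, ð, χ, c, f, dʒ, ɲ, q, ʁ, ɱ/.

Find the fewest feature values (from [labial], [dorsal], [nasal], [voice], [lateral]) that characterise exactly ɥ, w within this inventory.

[+labial, +dorsal]

Every target segment is [+labial], [+dorsal]; each remaining inventory member fails at least one of these. Each conjunct is needed — [+dorsal] alone would also admit /k, ɣ, ɡ, χ, …/; [+labial] alone would also admit /v, β, p, b, …/ — and no other single listed feature has exactly this extension, so two is the minimum.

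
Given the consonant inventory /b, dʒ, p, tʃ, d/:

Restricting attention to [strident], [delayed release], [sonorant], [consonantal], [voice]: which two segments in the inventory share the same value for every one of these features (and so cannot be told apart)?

d, b

/d/ (voiced alveolar stop) and /b/ (voiced bilabial stop) are both [−strident], [−delayed release], [−sonorant], [+consonantal], [+voice], so none of the listed features separates them. (They do differ in [labial] and [coronal], which are not among the given features.) Every other pair in the inventory differs on at least one listed feature.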